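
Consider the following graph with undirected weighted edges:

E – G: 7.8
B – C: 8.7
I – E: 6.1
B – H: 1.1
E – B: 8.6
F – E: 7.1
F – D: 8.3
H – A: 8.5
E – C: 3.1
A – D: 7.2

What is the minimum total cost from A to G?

Running Dijkstra from A:
A: 0
D: 7.2  (via A)
H: 8.5  (via A)
B: 9.6  (via H)
F: 15.5  (via D)
E: 18.2  (via B)
C: 18.3  (via B)
I: 24.3  (via E)
G: 26  (via E)
Shortest route: A–H–B–E–G = 26.

26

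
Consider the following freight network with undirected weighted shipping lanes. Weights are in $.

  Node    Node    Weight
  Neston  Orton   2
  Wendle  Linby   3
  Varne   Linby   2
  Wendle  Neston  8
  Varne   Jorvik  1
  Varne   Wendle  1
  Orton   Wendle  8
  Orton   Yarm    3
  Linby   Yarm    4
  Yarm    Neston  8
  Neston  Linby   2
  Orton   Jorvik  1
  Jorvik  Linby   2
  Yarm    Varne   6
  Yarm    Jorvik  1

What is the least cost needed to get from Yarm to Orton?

$2

Settle nodes by increasing distance from Yarm:
Yarm: 0
Jorvik: 1  (via Yarm)
Varne: 2  (via Jorvik)
Orton: 2  (via Jorvik)
Shortest route: Yarm → Jorvik → Orton = $2.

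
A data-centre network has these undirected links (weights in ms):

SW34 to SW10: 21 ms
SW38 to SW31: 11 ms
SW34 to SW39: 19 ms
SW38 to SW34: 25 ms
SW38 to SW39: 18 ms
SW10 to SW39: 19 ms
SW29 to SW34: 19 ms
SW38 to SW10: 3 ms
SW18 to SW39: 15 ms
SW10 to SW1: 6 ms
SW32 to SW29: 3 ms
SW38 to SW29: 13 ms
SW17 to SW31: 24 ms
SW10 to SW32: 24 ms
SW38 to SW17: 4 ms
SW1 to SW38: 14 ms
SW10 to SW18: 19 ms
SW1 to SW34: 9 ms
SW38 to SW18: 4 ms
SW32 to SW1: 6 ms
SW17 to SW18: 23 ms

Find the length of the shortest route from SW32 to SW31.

Compare a few routes:
SW32–SW29–SW38–SW31: 3+13+11 = 27
SW32–SW1–SW10–SW38–SW31: 6+6+3+11 = 26
The minimum is 26 ms via SW32–SW1–SW10–SW38–SW31.

26 ms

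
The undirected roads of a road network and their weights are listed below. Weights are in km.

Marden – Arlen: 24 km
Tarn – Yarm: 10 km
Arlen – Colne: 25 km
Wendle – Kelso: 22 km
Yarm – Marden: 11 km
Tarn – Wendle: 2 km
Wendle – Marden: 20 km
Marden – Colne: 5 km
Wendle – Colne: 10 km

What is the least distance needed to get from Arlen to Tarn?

37 km

Running Dijkstra from Arlen:
Arlen: 0
Marden: 24  (via Arlen)
Colne: 25  (via Arlen)
Yarm: 35  (via Marden)
Wendle: 35  (via Colne)
Tarn: 37  (via Wendle)
Shortest route: Arlen–Colne–Wendle–Tarn = 37 km.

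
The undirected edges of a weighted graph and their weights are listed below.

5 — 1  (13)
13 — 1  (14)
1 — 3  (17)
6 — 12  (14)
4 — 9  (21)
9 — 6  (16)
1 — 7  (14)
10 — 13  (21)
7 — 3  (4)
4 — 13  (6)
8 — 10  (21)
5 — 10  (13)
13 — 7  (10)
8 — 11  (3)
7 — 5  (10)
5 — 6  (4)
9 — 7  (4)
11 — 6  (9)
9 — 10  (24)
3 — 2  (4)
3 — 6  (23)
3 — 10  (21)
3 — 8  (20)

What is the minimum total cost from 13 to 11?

33

Settle nodes by increasing distance from 13:
13: 0
4: 6  (via 13)
7: 10  (via 13)
1: 14  (via 13)
3: 14  (via 7)
9: 14  (via 7)
2: 18  (via 3)
5: 20  (via 7)
10: 21  (via 13)
6: 24  (via 5)
11: 33  (via 6)
Shortest route: 13 → 7 → 5 → 6 → 11 = 33.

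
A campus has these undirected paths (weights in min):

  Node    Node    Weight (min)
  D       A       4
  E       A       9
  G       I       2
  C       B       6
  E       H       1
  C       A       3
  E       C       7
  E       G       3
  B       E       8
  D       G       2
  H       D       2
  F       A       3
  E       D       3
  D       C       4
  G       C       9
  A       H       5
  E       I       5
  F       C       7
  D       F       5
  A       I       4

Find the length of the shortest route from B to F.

12 min

Running Dijkstra from B:
B: 0
C: 6  (via B)
E: 8  (via B)
A: 9  (via C)
H: 9  (via E)
D: 10  (via C)
G: 11  (via E)
F: 12  (via A)
Shortest route: B → C → A → F = 12 min.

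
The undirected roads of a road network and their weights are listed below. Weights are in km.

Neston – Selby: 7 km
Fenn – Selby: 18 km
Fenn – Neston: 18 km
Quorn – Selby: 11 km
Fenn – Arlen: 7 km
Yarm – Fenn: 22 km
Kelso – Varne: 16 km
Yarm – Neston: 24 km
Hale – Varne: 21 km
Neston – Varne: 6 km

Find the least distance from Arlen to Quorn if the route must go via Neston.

43 km

Best Arlen to Neston: Arlen → Fenn → Neston costing 25
Best Neston to Quorn: Neston → Selby → Quorn costing 18
Total via Neston: 25 + 18 = 43 km.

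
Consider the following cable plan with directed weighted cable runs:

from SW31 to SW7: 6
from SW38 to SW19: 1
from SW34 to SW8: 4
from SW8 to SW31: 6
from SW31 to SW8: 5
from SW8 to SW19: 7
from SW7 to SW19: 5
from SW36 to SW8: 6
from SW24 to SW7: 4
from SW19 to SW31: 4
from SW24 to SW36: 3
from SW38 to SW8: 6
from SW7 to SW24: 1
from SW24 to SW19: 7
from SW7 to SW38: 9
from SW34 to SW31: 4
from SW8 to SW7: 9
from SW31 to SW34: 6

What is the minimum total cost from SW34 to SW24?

Settle nodes by increasing distance from SW34:
SW34: 0
SW31: 4  (via SW34)
SW8: 4  (via SW34)
SW7: 10  (via SW31)
SW24: 11  (via SW7)
Shortest route: SW34 → SW31 → SW7 → SW24 = 11.

11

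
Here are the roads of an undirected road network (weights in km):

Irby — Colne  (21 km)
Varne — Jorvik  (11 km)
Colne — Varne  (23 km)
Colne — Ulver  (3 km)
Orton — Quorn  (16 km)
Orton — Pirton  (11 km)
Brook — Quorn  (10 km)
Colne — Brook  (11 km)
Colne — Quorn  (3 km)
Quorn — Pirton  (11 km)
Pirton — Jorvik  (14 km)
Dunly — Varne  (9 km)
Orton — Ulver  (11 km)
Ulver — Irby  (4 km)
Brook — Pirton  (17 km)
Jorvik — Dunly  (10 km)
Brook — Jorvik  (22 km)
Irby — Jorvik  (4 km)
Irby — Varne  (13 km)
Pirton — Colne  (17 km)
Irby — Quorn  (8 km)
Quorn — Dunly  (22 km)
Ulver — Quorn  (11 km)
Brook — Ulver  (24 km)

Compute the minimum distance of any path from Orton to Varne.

28 km

Running Dijkstra from Orton:
Orton: 0
Ulver: 11  (via Orton)
Pirton: 11  (via Orton)
Colne: 14  (via Ulver)
Irby: 15  (via Ulver)
Quorn: 16  (via Orton)
Jorvik: 19  (via Irby)
Brook: 25  (via Colne)
Varne: 28  (via Irby)
Shortest route: Orton–Ulver–Irby–Varne = 28 km.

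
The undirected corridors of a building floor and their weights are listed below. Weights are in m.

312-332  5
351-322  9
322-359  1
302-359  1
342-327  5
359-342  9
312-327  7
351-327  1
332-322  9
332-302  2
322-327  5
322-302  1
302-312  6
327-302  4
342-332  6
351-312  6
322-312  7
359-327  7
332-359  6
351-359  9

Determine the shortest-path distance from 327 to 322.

Running Dijkstra from 327:
327: 0
351: 1  (via 327)
302: 4  (via 327)
342: 5  (via 327)
359: 5  (via 302)
322: 5  (via 327)
Shortest route: 327 → 322 = 5 m.

5 m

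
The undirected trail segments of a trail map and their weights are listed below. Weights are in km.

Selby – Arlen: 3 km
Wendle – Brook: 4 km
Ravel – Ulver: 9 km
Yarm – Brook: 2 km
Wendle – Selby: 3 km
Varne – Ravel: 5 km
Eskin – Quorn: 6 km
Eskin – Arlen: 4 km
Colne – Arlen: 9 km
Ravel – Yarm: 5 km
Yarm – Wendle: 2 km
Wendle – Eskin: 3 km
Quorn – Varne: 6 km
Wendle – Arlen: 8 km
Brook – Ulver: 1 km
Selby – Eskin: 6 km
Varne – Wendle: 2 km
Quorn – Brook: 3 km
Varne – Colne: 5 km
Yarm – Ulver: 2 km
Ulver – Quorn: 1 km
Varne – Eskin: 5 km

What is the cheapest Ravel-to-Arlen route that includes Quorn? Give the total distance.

Shortest Ravel→Quorn: Ravel → Yarm → Ulver → Quorn = 8
Best Quorn to Arlen: Quorn → Eskin → Arlen costing 10
Total via Quorn: 8 + 10 = 18 km.

18 km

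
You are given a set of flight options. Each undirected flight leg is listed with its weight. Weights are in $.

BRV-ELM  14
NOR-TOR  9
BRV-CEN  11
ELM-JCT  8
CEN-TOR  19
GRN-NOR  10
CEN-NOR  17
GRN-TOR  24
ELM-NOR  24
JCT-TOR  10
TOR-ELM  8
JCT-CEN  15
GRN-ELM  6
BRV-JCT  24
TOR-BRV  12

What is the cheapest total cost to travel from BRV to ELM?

Compare a few routes:
BRV → TOR → JCT → ELM: 12+10+8 = 30
BRV → TOR → ELM: 12+8 = 20
BRV → ELM: 14 = 14
Cheapest is BRV → ELM at $14.

$14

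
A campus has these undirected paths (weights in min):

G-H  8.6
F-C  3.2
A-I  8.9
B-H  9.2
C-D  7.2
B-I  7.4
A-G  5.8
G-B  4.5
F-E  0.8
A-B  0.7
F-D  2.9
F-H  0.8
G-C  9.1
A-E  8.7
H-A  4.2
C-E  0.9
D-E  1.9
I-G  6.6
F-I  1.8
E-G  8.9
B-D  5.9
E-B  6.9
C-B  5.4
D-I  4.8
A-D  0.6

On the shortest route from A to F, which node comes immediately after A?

Candidate routes:
A → D → F: 0.6+2.9 = 3.5
A → D → E → F: 0.6+1.9+0.8 = 3.3
Cheapest is A → D → E → F at 3.3 min.
So from A the first move is to D.

D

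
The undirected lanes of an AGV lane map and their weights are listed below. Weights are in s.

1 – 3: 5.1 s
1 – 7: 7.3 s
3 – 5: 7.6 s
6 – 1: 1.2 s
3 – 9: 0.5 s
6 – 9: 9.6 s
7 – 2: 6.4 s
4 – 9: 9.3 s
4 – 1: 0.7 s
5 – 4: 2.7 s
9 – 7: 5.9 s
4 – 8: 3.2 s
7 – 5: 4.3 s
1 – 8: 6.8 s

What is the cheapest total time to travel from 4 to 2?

Compare a few routes:
4 → 1 → 7 → 2: 0.7+7.3+6.4 = 14.4
4 → 5 → 7 → 2: 2.7+4.3+6.4 = 13.4
The minimum is 13.4 s via 4 → 5 → 7 → 2.

13.4 s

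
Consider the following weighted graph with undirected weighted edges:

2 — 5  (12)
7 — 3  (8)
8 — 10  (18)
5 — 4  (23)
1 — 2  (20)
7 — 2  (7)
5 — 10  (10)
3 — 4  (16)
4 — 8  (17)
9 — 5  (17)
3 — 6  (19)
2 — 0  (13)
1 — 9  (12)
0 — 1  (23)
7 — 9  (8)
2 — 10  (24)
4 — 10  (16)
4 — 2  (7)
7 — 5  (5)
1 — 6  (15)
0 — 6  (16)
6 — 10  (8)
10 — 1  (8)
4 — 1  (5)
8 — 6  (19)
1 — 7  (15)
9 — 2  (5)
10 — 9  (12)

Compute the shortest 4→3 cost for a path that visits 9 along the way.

Shortest 4→9: 4–2–9 = 12
Shortest 9→3: 9–7–3 = 16
Total via 9: 12 + 16 = 28.

28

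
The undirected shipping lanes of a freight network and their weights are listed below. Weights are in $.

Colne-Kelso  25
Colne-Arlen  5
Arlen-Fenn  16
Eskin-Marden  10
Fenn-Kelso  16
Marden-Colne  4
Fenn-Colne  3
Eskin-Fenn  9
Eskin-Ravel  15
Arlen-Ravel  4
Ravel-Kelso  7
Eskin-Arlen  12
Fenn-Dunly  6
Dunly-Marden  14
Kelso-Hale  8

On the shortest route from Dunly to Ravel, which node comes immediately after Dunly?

Enumerating some paths:
Dunly → Fenn → Colne → Arlen → Ravel: 6+3+5+4 = 18
Dunly → Fenn → Arlen → Ravel: 6+16+4 = 26
Cheapest is Dunly → Fenn → Colne → Arlen → Ravel at $18.
So from Dunly the first move is to Fenn.

Fenn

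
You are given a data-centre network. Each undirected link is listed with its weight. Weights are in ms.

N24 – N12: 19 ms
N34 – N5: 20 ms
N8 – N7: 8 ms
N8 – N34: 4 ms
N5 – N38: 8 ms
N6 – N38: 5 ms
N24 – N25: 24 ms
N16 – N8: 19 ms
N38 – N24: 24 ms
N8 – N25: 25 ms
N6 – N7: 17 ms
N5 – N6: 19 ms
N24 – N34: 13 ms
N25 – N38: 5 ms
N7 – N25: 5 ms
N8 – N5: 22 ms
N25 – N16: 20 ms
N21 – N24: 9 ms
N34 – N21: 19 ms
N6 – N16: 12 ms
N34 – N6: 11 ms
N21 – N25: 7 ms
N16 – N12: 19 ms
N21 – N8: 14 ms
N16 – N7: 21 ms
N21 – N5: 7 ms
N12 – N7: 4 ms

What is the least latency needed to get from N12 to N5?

Candidate routes:
N12 - N7 - N25 - N38 - N5: 4+5+5+8 = 22
N12 - N7 - N25 - N21 - N5: 4+5+7+7 = 23
Cheapest is N12 - N7 - N25 - N38 - N5 at 22 ms.

22 ms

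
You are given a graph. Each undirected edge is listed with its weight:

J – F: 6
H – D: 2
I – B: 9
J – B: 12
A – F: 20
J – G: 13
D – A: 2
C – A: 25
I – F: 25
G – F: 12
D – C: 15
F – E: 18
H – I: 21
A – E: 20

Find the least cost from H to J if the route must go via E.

Shortest H→E: H → D → A → E = 24
Best E to J: E → F → J costing 24
Total via E: 24 + 24 = 48.

48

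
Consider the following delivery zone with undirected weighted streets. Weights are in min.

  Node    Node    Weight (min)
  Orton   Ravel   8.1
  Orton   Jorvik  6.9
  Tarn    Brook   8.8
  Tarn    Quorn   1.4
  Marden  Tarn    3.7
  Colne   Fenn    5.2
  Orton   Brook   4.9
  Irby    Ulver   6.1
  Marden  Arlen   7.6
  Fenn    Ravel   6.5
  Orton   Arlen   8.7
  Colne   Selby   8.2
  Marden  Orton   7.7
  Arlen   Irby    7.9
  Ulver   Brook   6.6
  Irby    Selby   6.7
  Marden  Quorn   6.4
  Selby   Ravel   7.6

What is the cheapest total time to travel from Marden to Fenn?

22.3 min

Settle nodes by increasing distance from Marden:
Marden: 0
Tarn: 3.7  (via Marden)
Quorn: 5.1  (via Tarn)
Arlen: 7.6  (via Marden)
Orton: 7.7  (via Marden)
Brook: 12.5  (via Tarn)
Jorvik: 14.6  (via Orton)
Irby: 15.5  (via Arlen)
Ravel: 15.8  (via Orton)
Ulver: 19.1  (via Brook)
Selby: 22.2  (via Irby)
Fenn: 22.3  (via Ravel)
Shortest route: Marden → Orton → Ravel → Fenn = 22.3 min.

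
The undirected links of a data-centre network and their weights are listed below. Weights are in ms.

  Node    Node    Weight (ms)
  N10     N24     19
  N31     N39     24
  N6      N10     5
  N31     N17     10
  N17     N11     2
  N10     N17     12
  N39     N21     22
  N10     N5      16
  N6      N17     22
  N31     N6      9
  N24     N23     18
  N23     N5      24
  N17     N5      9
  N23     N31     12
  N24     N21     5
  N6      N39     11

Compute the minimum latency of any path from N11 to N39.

30 ms

Candidate routes:
N11 → N17 → N31 → N6 → N39: 2+10+9+11 = 32
N11 → N17 → N6 → N39: 2+22+11 = 35
N11 → N17 → N10 → N6 → N39: 2+12+5+11 = 30
Cheapest is N11 → N17 → N10 → N6 → N39 at 30 ms.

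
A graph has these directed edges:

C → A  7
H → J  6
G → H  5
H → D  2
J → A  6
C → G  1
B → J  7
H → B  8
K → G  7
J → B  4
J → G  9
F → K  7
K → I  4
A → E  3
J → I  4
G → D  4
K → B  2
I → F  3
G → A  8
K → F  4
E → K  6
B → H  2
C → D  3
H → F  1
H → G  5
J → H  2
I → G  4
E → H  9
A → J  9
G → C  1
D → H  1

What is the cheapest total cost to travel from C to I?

14

Enumerating some paths:
C → G → D → H → J → I: 1+4+1+6+4 = 16
C → D → H → J → I: 3+1+6+4 = 14
The minimum is 14 via C → D → H → J → I.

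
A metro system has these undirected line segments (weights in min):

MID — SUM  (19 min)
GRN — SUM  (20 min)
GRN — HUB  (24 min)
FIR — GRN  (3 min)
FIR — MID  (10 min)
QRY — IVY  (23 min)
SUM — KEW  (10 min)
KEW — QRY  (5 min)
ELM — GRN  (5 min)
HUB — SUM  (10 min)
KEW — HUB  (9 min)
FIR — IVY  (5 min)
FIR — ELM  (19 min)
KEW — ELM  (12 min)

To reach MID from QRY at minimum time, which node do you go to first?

KEW

Candidate routes:
QRY - KEW - SUM - MID: 5+10+19 = 34
QRY - KEW - ELM - GRN - FIR - MID: 5+12+5+3+10 = 35
Cheapest is QRY - KEW - SUM - MID at 34 min.
So from QRY the first move is to KEW.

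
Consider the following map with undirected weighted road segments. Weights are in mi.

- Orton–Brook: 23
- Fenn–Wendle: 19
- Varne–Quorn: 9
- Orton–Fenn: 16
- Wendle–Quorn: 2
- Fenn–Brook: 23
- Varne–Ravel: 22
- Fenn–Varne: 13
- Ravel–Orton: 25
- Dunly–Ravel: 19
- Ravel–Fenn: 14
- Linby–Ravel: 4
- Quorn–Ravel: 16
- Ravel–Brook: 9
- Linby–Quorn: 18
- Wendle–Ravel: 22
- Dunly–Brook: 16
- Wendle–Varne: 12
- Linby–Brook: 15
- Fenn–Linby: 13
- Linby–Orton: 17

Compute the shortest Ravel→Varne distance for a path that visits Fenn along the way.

27 mi

Shortest Ravel→Fenn: Ravel–Fenn = 14
Best Fenn to Varne: Fenn–Varne costing 13
Total via Fenn: 14 + 13 = 27 mi.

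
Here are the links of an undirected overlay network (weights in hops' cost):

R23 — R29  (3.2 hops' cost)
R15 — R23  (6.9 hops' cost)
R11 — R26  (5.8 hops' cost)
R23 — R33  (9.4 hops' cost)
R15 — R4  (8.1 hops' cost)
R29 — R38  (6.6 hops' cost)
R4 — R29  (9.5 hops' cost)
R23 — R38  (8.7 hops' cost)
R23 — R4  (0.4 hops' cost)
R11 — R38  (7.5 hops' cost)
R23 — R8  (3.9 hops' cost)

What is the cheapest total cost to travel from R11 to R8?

Running Dijkstra from R11:
R11: 0
R26: 5.8  (via R11)
R38: 7.5  (via R11)
R29: 14.1  (via R38)
R23: 16.2  (via R38)
R4: 16.6  (via R23)
R8: 20.1  (via R23)
Shortest route: R11–R38–R23–R8 = 20.1 hops' cost.

20.1 hops' cost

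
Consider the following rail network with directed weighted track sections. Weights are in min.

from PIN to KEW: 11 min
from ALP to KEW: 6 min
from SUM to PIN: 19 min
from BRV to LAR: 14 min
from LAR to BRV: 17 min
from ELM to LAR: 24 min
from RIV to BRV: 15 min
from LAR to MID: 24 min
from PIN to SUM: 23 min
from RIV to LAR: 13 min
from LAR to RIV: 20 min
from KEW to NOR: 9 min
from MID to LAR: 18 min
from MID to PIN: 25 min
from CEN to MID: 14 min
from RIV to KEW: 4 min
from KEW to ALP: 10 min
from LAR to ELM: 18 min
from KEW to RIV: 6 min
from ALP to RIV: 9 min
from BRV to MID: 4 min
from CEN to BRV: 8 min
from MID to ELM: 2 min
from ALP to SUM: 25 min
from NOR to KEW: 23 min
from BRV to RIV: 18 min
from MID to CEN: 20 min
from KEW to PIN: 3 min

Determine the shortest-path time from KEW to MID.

25 min

Candidate routes:
KEW–RIV–LAR–MID: 6+13+24 = 43
KEW–ALP–RIV–BRV–MID: 10+9+15+4 = 38
KEW–RIV–LAR–BRV–MID: 6+13+17+4 = 40
KEW–RIV–BRV–MID: 6+15+4 = 25
The minimum is 25 min via KEW–RIV–BRV–MID.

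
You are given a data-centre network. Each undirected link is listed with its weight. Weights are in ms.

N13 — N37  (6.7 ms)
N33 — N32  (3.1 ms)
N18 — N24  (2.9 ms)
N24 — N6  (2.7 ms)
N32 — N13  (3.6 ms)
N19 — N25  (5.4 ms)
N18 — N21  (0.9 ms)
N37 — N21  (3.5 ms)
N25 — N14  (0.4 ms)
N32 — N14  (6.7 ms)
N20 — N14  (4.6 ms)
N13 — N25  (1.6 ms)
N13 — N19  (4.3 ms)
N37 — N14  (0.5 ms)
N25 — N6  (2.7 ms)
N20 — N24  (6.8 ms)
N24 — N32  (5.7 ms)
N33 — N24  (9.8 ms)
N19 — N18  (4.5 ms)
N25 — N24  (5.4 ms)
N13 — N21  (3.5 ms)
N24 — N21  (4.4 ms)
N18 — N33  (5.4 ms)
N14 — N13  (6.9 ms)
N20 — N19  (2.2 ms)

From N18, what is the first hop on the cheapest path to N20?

N19

Enumerating some paths:
N18–N24–N20: 2.9+6.8 = 9.7
N18–N21–N37–N14–N20: 0.9+3.5+0.5+4.6 = 9.5
N18–N19–N20: 4.5+2.2 = 6.7
Cheapest is N18–N19–N20 at 6.7 ms.
So from N18 the first move is to N19.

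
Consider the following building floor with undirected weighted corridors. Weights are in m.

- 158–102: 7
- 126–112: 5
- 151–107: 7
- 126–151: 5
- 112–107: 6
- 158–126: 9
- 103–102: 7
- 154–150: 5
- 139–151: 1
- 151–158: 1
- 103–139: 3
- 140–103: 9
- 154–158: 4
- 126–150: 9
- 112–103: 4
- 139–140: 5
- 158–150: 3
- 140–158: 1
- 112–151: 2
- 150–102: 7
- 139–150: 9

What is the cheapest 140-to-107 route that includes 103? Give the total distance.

16 m

Best 140 to 103: 140 → 158 → 151 → 139 → 103 costing 6
Shortest 103→107: 103 → 112 → 107 = 10
Total via 103: 6 + 10 = 16 m.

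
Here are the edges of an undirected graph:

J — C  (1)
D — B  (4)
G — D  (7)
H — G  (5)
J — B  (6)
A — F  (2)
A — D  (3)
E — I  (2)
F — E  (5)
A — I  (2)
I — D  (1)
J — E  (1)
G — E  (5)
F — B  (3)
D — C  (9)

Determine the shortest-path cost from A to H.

Settle nodes by increasing distance from A:
A: 0
F: 2  (via A)
I: 2  (via A)
D: 3  (via A)
E: 4  (via I)
B: 5  (via F)
J: 5  (via E)
C: 6  (via J)
G: 9  (via E)
H: 14  (via G)
Shortest route: A → I → E → G → H = 14.

14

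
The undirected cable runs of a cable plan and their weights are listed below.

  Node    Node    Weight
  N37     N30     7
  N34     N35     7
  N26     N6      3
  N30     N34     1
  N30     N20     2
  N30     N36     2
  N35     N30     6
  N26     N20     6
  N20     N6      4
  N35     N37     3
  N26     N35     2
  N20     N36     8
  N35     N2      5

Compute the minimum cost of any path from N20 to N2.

13

Compare a few routes:
N20 - N30 - N35 - N2: 2+6+5 = 13
N20 - N6 - N26 - N35 - N2: 4+3+2+5 = 14
Cheapest is N20 - N30 - N35 - N2 at 13.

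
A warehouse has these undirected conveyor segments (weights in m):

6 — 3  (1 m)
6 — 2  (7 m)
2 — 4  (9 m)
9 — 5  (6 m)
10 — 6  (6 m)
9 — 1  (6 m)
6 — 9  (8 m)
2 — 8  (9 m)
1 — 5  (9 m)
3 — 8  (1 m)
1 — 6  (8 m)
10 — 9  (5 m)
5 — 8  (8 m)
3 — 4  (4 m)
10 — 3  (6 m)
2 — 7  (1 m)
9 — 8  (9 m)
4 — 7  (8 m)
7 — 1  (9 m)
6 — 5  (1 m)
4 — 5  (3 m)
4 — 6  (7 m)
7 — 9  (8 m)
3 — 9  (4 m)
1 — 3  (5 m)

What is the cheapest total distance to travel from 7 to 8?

10 m

Enumerating some paths:
7 → 2 → 8: 1+9 = 10
7 → 4 → 3 → 8: 8+4+1 = 13
Cheapest is 7 → 2 → 8 at 10 m.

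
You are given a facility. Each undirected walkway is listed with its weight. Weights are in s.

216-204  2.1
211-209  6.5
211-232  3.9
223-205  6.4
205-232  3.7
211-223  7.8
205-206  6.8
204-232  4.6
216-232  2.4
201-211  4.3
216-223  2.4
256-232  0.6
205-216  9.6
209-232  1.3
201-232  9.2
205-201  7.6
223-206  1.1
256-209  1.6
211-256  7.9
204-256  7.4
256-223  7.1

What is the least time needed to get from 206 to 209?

Running Dijkstra from 206:
206: 0
223: 1.1  (via 206)
216: 3.5  (via 223)
204: 5.6  (via 216)
232: 5.9  (via 216)
256: 6.5  (via 232)
205: 6.8  (via 206)
209: 7.2  (via 232)
Shortest route: 206 → 223 → 216 → 232 → 209 = 7.2 s.

7.2 s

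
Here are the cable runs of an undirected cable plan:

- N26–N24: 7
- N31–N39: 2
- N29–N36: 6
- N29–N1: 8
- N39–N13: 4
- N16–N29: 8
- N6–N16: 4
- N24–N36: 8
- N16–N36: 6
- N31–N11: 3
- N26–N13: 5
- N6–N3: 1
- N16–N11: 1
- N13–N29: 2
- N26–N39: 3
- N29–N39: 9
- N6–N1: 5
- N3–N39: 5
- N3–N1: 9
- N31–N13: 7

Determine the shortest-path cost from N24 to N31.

Running Dijkstra from N24:
N24: 0
N26: 7  (via N24)
N36: 8  (via N24)
N39: 10  (via N26)
N31: 12  (via N39)
Shortest route: N24–N26–N39–N31 = 12.

12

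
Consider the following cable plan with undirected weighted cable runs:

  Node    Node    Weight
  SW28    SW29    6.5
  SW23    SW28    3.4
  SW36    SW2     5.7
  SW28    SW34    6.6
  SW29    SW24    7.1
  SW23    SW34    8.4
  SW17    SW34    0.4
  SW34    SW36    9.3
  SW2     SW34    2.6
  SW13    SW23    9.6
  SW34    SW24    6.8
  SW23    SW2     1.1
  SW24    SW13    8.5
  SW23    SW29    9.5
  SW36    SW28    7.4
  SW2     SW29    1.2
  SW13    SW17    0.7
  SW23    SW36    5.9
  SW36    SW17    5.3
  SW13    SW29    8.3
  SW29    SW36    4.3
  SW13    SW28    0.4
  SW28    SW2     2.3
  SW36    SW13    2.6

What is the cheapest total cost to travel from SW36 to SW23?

Enumerating some paths:
SW36 → SW29 → SW2 → SW23: 4.3+1.2+1.1 = 6.6
SW36 → SW23: 5.9 = 5.9
SW36 → SW13 → SW28 → SW2 → SW23: 2.6+0.4+2.3+1.1 = 6.4
SW36 → SW13 → SW28 → SW23: 2.6+0.4+3.4 = 6.4
The minimum is 5.9 via SW36 → SW23.

5.9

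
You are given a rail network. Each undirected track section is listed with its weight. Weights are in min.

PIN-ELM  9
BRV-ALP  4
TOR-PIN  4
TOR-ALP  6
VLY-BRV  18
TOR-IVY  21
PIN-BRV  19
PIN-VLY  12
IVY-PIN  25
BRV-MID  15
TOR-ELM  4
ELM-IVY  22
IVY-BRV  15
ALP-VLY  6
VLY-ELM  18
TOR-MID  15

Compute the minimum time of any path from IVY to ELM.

22 min

Candidate routes:
IVY - ELM: 22 = 22
IVY - TOR - ELM: 21+4 = 25
Cheapest is IVY - ELM at 22 min.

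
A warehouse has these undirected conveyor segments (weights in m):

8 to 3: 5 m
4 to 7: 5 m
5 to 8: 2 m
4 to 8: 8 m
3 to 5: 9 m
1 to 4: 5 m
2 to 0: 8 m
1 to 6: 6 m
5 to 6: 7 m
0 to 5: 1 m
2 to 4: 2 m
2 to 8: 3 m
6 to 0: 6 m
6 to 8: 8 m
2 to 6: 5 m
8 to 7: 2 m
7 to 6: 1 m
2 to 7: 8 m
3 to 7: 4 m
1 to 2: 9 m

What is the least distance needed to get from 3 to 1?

Settle nodes by increasing distance from 3:
3: 0
7: 4  (via 3)
6: 5  (via 7)
8: 5  (via 3)
5: 7  (via 8)
0: 8  (via 5)
2: 8  (via 8)
4: 9  (via 7)
1: 11  (via 6)
Shortest route: 3 → 7 → 6 → 1 = 11 m.

11 m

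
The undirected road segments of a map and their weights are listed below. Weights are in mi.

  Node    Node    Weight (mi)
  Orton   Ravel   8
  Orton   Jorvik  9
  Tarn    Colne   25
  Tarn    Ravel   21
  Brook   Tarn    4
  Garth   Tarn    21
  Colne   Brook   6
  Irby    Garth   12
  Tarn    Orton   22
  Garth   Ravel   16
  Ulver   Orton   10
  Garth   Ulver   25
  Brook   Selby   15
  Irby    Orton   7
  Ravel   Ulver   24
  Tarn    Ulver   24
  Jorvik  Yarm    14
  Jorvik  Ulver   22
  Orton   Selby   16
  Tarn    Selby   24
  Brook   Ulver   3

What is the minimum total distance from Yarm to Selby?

39 mi

Compare a few routes:
Yarm → Jorvik → Orton → Ulver → Brook → Selby: 14+9+10+3+15 = 51
Yarm → Jorvik → Orton → Selby: 14+9+16 = 39
Yarm → Jorvik → Ulver → Brook → Selby: 14+22+3+15 = 54
The minimum is 39 mi via Yarm → Jorvik → Orton → Selby.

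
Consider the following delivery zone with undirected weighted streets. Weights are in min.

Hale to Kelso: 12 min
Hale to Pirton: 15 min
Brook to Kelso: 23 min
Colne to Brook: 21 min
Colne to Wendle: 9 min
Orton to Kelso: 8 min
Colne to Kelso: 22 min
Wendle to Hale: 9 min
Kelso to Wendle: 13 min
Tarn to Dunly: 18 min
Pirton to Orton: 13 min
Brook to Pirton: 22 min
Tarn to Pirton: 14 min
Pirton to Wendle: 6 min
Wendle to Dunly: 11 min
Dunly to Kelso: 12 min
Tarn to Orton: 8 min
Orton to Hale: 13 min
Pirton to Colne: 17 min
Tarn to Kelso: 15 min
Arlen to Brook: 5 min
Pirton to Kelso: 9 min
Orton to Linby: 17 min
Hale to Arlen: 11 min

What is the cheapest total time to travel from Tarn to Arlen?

Shortest distances from Tarn:
Tarn: 0
Orton: 8  (via Tarn)
Pirton: 14  (via Tarn)
Kelso: 15  (via Tarn)
Dunly: 18  (via Tarn)
Wendle: 20  (via Pirton)
Hale: 21  (via Orton)
Linby: 25  (via Orton)
Colne: 29  (via Wendle)
Arlen: 32  (via Hale)
Shortest route: Tarn–Orton–Hale–Arlen = 32 min.

32 min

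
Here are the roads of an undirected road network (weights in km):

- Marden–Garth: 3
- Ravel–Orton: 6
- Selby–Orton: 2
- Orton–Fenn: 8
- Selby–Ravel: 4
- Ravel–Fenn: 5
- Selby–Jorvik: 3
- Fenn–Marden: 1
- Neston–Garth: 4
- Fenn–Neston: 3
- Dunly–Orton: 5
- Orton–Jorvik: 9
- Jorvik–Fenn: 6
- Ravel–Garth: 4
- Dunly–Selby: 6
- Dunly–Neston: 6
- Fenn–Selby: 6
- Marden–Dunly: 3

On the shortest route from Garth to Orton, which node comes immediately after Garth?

Ravel

Compare a few routes:
Garth - Marden - Dunly - Orton: 3+3+5 = 11
Garth - Ravel - Orton: 4+6 = 10
Garth - Marden - Fenn - Orton: 3+1+8 = 12
Cheapest is Garth - Ravel - Orton at 10 km.
So from Garth the first move is to Ravel.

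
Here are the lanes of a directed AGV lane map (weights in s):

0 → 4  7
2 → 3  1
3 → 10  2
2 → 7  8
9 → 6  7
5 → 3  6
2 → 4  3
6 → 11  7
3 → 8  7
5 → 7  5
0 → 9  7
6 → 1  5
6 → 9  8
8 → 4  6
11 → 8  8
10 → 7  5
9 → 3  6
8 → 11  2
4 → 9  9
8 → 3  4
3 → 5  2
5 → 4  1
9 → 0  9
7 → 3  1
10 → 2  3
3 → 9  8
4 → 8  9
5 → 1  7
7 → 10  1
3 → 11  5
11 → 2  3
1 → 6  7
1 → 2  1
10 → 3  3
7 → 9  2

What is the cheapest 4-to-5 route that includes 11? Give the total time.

17 s

Best 4 to 11: 4 → 8 → 11 costing 11
Shortest 11→5: 11 → 2 → 3 → 5 = 6
Total via 11: 11 + 6 = 17 s.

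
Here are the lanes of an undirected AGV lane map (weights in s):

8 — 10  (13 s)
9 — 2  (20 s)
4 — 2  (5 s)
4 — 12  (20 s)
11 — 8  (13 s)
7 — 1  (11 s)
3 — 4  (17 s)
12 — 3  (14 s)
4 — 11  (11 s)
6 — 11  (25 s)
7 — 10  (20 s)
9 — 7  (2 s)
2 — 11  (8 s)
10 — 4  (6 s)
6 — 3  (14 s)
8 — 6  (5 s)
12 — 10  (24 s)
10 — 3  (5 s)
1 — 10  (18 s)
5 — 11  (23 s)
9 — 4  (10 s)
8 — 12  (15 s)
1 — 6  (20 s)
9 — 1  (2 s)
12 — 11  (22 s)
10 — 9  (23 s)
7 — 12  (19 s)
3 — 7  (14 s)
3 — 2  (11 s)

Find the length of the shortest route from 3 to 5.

42 s

Enumerating some paths:
3–2–11–5: 11+8+23 = 42
3–10–4–11–5: 5+6+11+23 = 45
The minimum is 42 s via 3–2–11–5.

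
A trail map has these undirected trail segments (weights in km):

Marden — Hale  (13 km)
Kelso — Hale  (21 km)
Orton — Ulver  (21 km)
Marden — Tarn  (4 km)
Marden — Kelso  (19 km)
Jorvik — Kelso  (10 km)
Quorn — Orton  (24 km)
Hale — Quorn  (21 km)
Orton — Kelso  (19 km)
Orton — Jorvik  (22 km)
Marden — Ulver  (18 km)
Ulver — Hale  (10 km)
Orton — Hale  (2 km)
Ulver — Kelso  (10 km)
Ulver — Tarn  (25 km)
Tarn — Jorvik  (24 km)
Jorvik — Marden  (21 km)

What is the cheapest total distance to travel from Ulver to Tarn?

Candidate routes:
Ulver → Tarn: 25 = 25
Ulver → Marden → Tarn: 18+4 = 22
Cheapest is Ulver → Marden → Tarn at 22 km.

22 km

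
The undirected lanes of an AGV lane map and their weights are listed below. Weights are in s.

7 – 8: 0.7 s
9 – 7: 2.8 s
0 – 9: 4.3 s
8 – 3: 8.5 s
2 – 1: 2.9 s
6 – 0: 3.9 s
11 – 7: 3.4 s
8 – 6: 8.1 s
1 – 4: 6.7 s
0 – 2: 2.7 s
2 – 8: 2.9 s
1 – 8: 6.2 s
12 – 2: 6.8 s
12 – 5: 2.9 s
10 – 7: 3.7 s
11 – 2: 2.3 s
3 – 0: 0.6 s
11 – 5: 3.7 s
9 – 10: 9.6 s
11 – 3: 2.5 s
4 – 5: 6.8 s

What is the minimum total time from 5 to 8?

7.8 s

Settle nodes by increasing distance from 5:
5: 0
12: 2.9  (via 5)
11: 3.7  (via 5)
2: 6  (via 11)
3: 6.2  (via 11)
0: 6.8  (via 3)
4: 6.8  (via 5)
7: 7.1  (via 11)
8: 7.8  (via 7)
Shortest route: 5–11–7–8 = 7.8 s.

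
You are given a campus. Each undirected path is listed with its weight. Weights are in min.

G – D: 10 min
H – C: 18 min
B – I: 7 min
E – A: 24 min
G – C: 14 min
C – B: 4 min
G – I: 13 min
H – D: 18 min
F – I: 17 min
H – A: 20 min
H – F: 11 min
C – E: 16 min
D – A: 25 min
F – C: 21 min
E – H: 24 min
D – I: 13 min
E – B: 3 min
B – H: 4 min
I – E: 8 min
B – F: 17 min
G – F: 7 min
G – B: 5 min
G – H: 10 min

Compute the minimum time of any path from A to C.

28 min

Candidate routes:
A → H → C: 20+18 = 38
A → E → B → C: 24+3+4 = 31
A → H → G → B → C: 20+10+5+4 = 39
A → H → B → C: 20+4+4 = 28
The minimum is 28 min via A → H → B → C.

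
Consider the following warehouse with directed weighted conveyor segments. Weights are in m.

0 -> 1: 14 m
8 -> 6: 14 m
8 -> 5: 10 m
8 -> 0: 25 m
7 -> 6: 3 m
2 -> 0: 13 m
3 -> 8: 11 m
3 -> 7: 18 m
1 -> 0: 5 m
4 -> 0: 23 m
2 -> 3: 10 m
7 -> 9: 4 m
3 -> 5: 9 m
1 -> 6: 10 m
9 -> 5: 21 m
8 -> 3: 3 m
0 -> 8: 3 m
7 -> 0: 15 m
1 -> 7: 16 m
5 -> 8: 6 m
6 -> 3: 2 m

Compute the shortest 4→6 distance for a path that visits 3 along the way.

50 m

Shortest 4→3: 4–0–8–3 = 29
Shortest 3→6: 3–7–6 = 21
Total via 3: 29 + 21 = 50 m.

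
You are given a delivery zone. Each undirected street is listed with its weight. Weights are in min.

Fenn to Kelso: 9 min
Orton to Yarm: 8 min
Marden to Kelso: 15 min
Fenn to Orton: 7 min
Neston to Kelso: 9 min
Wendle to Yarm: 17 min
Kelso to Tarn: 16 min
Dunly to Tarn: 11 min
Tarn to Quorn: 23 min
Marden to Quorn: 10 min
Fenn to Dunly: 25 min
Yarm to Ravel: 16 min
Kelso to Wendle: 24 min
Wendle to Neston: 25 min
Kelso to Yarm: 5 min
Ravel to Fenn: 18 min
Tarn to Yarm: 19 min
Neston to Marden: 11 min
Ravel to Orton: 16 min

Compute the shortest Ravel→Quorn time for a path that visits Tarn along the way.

Shortest Ravel→Tarn: Ravel → Yarm → Tarn = 35
Shortest Tarn→Quorn: Tarn → Quorn = 23
Total via Tarn: 35 + 23 = 58 min.

58 min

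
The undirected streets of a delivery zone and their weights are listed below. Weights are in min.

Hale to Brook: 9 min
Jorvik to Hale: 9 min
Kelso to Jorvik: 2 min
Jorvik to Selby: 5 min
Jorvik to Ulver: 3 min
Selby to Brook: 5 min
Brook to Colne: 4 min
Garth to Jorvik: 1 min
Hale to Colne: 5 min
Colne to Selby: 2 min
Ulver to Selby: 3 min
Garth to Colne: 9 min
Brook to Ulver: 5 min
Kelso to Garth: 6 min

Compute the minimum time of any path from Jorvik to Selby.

5 min

Shortest distances from Jorvik:
Jorvik: 0
Garth: 1  (via Jorvik)
Kelso: 2  (via Jorvik)
Ulver: 3  (via Jorvik)
Selby: 5  (via Jorvik)
Shortest route: Jorvik → Selby = 5 min.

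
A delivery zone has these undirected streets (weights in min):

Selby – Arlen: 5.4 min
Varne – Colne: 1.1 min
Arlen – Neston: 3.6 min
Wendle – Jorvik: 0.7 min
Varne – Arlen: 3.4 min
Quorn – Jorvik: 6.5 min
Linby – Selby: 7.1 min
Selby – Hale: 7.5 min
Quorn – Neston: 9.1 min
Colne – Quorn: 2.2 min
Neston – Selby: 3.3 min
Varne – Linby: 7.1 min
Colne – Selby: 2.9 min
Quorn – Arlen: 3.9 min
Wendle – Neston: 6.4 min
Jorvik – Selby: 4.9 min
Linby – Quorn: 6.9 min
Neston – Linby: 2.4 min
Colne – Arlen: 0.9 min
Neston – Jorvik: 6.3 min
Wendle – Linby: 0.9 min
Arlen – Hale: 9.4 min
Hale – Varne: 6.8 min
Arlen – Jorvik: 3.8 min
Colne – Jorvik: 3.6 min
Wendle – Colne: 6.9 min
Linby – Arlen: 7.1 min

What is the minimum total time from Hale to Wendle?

Compare a few routes:
Hale - Varne - Colne - Jorvik - Wendle: 6.8+1.1+3.6+0.7 = 12.2
Hale - Varne - Colne - Arlen - Jorvik - Wendle: 6.8+1.1+0.9+3.8+0.7 = 13.3
Hale - Arlen - Jorvik - Wendle: 9.4+3.8+0.7 = 13.9
Hale - Selby - Jorvik - Wendle: 7.5+4.9+0.7 = 13.1
Cheapest is Hale - Varne - Colne - Jorvik - Wendle at 12.2 min.

12.2 min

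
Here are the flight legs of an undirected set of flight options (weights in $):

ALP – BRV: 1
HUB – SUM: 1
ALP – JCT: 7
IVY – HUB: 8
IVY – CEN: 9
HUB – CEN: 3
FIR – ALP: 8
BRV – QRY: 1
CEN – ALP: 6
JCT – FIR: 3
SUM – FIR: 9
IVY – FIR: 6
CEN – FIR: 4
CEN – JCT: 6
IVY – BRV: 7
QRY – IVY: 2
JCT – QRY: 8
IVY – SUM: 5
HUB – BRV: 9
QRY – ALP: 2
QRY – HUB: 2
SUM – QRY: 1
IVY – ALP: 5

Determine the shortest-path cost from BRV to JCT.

Enumerating some paths:
BRV → QRY → JCT: 1+8 = 9
BRV → ALP → JCT: 1+7 = 8
BRV → QRY → ALP → JCT: 1+2+7 = 10
Cheapest is BRV → ALP → JCT at $8.

$8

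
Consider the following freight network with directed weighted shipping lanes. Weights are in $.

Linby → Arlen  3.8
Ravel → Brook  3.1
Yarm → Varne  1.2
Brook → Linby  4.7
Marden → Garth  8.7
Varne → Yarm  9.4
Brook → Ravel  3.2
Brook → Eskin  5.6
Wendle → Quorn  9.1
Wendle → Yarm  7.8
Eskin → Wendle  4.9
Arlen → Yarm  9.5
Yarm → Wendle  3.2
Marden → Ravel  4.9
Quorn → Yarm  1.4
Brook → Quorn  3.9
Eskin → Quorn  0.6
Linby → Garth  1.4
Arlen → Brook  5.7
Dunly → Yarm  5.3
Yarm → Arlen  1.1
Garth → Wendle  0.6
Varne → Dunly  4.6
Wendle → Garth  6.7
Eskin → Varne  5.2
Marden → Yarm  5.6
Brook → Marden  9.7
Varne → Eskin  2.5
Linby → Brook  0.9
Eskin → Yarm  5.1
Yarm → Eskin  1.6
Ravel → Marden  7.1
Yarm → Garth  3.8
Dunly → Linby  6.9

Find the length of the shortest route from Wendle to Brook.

Candidate routes:
Wendle → Quorn → Yarm → Arlen → Brook: 9.1+1.4+1.1+5.7 = 17.3
Wendle → Yarm → Varne → Dunly → Linby → Brook: 7.8+1.2+4.6+6.9+0.9 = 21.4
Wendle → Yarm → Arlen → Brook: 7.8+1.1+5.7 = 14.6
The minimum is $14.6 via Wendle → Yarm → Arlen → Brook.

$14.6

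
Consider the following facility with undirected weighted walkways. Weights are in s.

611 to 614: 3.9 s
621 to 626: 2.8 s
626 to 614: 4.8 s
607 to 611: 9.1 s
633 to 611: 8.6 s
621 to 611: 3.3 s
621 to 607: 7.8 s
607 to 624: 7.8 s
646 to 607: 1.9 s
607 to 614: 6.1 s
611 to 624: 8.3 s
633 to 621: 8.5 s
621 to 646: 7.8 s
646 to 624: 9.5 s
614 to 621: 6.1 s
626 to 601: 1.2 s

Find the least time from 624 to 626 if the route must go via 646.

Shortest 624→646: 624–646 = 9.5
Shortest 646→626: 646–621–626 = 10.6
Total via 646: 9.5 + 10.6 = 20.1 s.

20.1 s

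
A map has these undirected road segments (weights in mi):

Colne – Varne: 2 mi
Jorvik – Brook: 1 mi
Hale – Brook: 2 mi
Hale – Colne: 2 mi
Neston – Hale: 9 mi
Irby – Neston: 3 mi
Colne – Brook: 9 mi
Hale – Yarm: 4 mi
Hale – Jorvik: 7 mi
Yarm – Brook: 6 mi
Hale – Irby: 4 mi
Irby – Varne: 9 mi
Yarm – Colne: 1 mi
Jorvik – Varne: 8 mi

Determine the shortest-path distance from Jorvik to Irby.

Candidate routes:
Jorvik - Brook - Yarm - Hale - Irby: 1+6+4+4 = 15
Jorvik - Brook - Yarm - Colne - Hale - Irby: 1+6+1+2+4 = 14
Jorvik - Hale - Irby: 7+4 = 11
Jorvik - Brook - Hale - Irby: 1+2+4 = 7
Cheapest is Jorvik - Brook - Hale - Irby at 7 mi.

7 mi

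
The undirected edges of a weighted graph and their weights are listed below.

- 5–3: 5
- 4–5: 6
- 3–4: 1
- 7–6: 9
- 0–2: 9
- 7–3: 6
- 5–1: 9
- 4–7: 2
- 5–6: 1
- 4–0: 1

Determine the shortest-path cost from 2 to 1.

25

Candidate routes:
2 → 0 → 4 → 7 → 6 → 5 → 1: 9+1+2+9+1+9 = 31
2 → 0 → 4 → 5 → 1: 9+1+6+9 = 25
Cheapest is 2 → 0 → 4 → 5 → 1 at 25.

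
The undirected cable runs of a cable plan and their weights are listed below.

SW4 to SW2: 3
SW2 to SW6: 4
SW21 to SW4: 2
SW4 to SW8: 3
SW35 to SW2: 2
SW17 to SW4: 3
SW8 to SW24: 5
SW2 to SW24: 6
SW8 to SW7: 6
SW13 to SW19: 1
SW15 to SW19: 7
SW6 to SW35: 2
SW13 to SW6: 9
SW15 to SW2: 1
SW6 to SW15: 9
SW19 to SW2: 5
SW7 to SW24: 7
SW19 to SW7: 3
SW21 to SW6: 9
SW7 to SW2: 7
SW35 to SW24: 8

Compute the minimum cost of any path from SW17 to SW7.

Compare a few routes:
SW17 → SW4 → SW8 → SW7: 3+3+6 = 12
SW17 → SW4 → SW2 → SW7: 3+3+7 = 13
SW17 → SW4 → SW2 → SW19 → SW7: 3+3+5+3 = 14
Cheapest is SW17 → SW4 → SW8 → SW7 at 12.

12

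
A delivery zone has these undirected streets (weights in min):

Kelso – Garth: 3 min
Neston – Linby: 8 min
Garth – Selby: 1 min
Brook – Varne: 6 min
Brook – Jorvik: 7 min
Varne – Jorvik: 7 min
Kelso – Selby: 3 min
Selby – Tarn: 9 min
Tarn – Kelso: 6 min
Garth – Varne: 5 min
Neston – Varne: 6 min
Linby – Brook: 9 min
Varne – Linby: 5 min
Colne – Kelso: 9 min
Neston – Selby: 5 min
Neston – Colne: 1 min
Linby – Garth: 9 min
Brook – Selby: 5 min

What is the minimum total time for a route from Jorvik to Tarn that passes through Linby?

Best Jorvik to Linby: Jorvik → Varne → Linby costing 12
Best Linby to Tarn: Linby → Garth → Kelso → Tarn costing 18
Total via Linby: 12 + 18 = 30 min.

30 min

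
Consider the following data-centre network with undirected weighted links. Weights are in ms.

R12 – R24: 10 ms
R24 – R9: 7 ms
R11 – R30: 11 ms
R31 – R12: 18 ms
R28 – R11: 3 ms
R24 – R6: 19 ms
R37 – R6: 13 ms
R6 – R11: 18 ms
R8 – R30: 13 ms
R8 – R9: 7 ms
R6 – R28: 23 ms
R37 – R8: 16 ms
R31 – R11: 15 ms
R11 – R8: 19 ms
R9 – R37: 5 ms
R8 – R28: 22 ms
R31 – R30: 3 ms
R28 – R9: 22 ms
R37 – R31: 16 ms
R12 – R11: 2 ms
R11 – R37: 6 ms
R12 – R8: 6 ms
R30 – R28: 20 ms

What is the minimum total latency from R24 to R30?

Compare a few routes:
R24 - R12 - R8 - R30: 10+6+13 = 29
R24 - R9 - R8 - R30: 7+7+13 = 27
R24 - R12 - R11 - R30: 10+2+11 = 23
Cheapest is R24 - R12 - R11 - R30 at 23 ms.

23 ms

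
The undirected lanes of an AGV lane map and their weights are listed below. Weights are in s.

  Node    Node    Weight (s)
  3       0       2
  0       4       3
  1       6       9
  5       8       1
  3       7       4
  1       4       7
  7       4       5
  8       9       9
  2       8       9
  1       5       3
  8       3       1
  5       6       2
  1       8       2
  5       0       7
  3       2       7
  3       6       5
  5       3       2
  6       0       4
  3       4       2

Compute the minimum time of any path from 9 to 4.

Running Dijkstra from 9:
9: 0
8: 9  (via 9)
3: 10  (via 8)
5: 10  (via 8)
1: 11  (via 8)
0: 12  (via 3)
4: 12  (via 3)
Shortest route: 9 → 8 → 3 → 4 = 12 s.

12 s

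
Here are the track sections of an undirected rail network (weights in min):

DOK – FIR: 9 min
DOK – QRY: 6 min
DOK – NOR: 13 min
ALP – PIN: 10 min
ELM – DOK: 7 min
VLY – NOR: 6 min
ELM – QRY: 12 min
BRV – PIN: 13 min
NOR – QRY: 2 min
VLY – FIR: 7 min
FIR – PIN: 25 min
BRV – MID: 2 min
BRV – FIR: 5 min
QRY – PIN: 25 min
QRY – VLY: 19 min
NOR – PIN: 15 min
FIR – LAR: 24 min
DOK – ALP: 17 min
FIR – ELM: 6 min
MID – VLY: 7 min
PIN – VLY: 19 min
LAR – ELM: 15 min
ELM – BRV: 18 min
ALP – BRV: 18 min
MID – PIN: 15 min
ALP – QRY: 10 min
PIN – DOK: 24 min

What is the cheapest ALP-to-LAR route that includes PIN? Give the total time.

49 min

Shortest ALP→PIN: ALP → PIN = 10
Best PIN to LAR: PIN → BRV → FIR → ELM → LAR costing 39
Total via PIN: 10 + 39 = 49 min.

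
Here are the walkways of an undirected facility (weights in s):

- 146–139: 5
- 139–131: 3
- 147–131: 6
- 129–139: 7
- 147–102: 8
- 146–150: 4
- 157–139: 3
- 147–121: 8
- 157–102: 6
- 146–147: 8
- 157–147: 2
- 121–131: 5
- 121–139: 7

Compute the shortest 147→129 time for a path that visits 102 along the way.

24 s

Best 147 to 102: 147–102 costing 8
Shortest 102→129: 102–157–139–129 = 16
Total via 102: 8 + 16 = 24 s.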